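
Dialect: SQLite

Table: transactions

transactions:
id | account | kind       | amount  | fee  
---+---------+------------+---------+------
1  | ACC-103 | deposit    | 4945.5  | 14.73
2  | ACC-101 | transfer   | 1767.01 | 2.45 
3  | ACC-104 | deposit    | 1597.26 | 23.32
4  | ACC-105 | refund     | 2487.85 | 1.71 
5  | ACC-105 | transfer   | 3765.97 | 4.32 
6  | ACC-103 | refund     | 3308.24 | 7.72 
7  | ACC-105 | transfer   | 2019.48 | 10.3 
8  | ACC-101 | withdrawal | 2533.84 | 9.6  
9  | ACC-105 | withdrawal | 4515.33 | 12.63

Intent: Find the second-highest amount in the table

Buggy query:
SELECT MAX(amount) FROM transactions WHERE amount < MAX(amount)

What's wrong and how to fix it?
Bug: MAX(amount) on the right of the comparison is an aggregate-in-WHERE error

Fix: Put the inner MAX in a scalar subquery

Corrected query:
SELECT MAX(amount) FROM transactions WHERE amount < (SELECT MAX(amount) FROM transactions)

Result:
MAX(amount)
-----------
4515.33    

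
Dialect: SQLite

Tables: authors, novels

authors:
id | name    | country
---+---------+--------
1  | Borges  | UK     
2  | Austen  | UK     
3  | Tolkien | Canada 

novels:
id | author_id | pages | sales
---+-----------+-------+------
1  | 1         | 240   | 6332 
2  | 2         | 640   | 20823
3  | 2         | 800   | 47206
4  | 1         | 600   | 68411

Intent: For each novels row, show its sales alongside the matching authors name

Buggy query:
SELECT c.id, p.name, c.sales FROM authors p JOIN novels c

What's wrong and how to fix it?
Bug: Missing join condition: each novels row is matched to all authors rows instead of just its own

Fix: Specify the join condition linking the foreign key to the parent id

Corrected query:
SELECT c.id, p.name, c.sales FROM authors p JOIN novels c ON c.author_id = p.id

Result:
id | name   | sales
---+--------+------
1  | Borges | 6332 
2  | Austen | 20823
3  | Austen | 47206
4  | Borges | 68411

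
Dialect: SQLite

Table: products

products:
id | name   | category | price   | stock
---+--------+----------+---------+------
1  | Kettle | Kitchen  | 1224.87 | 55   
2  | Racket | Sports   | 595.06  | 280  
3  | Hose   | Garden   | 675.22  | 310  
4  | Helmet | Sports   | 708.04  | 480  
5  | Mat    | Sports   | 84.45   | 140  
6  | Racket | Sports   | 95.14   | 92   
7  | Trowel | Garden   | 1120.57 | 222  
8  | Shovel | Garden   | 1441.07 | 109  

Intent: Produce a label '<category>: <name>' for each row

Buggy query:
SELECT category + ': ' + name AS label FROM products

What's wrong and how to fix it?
Bug: '+' is numeric addition; on text columns SQLite converts them to 0 instead of concatenating

Fix: Use the || operator for string concatenation

Corrected query:
SELECT category || ': ' || name AS label FROM products

Result:
label          
---------------
Kitchen: Kettle
Sports: Racket 
Garden: Hose   
Sports: Helmet 
Sports: Mat    
Sports: Racket 
Garden: Trowel 
Garden: Shovel 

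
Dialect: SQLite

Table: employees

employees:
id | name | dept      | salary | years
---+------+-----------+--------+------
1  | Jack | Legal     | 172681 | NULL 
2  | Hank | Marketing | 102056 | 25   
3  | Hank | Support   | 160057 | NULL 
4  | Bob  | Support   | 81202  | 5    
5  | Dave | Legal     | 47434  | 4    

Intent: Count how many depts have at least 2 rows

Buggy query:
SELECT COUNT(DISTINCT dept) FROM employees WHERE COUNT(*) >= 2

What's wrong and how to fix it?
Bug: WHERE filters individual rows, not groups, so a group-level COUNT is invalid there

Fix: Group first with HAVING COUNT(*) >= 2, then COUNT the resulting groups

Corrected query:
SELECT COUNT(*) FROM (SELECT dept FROM employees GROUP BY dept HAVING COUNT(*) >= 2)

Result:
COUNT(*)
--------
2       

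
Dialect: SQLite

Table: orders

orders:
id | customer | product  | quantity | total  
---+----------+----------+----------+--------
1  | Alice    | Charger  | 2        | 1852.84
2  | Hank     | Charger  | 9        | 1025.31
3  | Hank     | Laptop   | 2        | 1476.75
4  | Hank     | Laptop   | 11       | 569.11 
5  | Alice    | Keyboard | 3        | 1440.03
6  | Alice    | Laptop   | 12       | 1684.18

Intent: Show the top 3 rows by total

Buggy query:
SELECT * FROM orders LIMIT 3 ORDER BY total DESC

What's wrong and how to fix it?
Bug: LIMIT must come after ORDER BY

Fix: Swap the clauses: ORDER BY first, then LIMIT

Corrected query:
SELECT * FROM orders ORDER BY total DESC LIMIT 3

Result:
id | customer | product | quantity | total  
---+----------+---------+----------+--------
1  | Alice    | Charger | 2        | 1852.84
6  | Alice    | Laptop  | 12       | 1684.18
3  | Hank     | Laptop  | 2        | 1476.75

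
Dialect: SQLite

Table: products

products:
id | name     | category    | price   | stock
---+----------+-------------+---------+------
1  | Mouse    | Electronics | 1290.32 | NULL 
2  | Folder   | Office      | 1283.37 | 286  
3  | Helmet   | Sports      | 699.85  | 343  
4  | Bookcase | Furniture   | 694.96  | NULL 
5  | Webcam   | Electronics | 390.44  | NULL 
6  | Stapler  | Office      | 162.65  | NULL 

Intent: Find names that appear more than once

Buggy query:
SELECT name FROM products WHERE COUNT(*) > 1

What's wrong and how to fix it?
Bug: WHERE can't reference COUNT(*); aggregates are computed after WHERE

Fix: Group first, then use HAVING for the count condition

Corrected query:
SELECT name FROM products GROUP BY name HAVING COUNT(*) > 1

Result:
(no rows)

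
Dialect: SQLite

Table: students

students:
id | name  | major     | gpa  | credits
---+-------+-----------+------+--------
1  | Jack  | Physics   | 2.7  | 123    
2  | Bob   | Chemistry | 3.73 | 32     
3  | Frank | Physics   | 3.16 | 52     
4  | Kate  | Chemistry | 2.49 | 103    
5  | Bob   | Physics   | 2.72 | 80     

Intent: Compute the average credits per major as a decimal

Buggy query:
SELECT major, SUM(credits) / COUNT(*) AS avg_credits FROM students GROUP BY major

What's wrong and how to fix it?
Bug: SUM(credits) and COUNT(*) are both integers; the division truncates the fractional part

Fix: Cast one side to REAL so the division keeps the fractional part

Corrected query:
SELECT major, SUM(credits) * 1.0 / COUNT(*) AS avg_credits FROM students GROUP BY major

Result:
major     | avg_credits
----------+------------
Chemistry | 67.5       
Physics   | 85         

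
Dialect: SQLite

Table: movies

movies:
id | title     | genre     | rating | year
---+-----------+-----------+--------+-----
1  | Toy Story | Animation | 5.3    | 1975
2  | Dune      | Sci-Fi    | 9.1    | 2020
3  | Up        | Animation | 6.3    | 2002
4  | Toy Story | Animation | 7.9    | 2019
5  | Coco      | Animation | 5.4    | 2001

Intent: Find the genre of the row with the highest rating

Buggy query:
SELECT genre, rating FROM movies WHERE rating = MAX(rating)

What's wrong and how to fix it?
Bug: MAX(rating) is an aggregate and cannot be used directly in WHERE

Fix: Use a subquery: WHERE rating = (SELECT MAX(rating) FROM movies)

Corrected query:
SELECT genre, rating FROM movies WHERE rating = (SELECT MAX(rating) FROM movies)

Result:
genre  | rating
-------+-------
Sci-Fi | 9.1   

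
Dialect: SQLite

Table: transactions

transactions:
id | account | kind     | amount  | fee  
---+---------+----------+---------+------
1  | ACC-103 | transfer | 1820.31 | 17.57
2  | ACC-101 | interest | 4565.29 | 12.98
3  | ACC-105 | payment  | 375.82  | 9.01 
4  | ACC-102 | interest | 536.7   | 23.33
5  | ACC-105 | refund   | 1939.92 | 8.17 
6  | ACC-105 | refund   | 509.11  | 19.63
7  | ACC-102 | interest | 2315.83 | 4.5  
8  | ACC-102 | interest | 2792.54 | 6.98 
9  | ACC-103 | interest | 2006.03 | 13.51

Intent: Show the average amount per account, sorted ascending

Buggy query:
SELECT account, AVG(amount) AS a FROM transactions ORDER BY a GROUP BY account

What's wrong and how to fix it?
Bug: ORDER BY appears before GROUP BY; SQL clause order requires GROUP BY first

Fix: Reorder: SELECT … FROM … GROUP BY … ORDER BY …

Corrected query:
SELECT account, AVG(amount) AS a FROM transactions GROUP BY account ORDER BY a

Result:
account | a         
--------+-----------
ACC-105 | 941.616667
ACC-102 | 1881.69   
ACC-103 | 1913.17   
ACC-101 | 4565.29   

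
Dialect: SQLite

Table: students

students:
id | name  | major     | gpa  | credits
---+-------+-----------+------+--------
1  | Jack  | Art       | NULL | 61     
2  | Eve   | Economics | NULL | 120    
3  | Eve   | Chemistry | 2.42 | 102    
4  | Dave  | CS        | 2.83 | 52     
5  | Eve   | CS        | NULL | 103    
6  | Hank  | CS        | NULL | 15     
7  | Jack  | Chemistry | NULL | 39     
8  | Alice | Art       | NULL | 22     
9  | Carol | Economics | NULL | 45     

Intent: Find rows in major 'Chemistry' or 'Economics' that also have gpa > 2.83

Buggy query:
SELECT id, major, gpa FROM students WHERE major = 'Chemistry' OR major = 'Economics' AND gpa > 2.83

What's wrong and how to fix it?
Bug: AND binds tighter than OR, so this parses as major = 'Chemistry' OR (major = 'Economics' AND gpa > 2.83)

Fix: Add parentheses around the OR so the AND applies to both alternatives

Corrected query:
SELECT id, major, gpa FROM students WHERE (major = 'Chemistry' OR major = 'Economics') AND gpa > 2.83

Result:
(no rows)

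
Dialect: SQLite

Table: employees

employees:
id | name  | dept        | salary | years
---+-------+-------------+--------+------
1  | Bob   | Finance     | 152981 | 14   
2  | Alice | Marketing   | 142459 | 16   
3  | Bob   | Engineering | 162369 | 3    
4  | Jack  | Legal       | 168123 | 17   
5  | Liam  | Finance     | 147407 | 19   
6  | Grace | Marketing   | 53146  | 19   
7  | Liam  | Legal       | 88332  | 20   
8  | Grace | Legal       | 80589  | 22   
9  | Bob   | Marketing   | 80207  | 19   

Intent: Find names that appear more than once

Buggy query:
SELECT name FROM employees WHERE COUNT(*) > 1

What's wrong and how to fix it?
Bug: COUNT(*) is an aggregate and cannot be used in WHERE

Fix: Group first, then use HAVING for the count condition

Corrected query:
SELECT name FROM employees GROUP BY name HAVING COUNT(*) > 1

Result:
name 
-----
Bob  
Grace
Liam 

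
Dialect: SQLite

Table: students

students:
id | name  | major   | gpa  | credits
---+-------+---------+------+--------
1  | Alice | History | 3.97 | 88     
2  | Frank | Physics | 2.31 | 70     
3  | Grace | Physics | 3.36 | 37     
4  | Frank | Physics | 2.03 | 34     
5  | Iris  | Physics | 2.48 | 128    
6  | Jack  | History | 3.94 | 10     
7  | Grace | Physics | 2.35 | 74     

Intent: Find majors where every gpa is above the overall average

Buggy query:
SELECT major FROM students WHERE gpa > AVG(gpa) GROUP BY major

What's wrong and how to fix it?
Bug: WHERE evaluates per row before aggregation, so AVG() is unavailable

Fix: Compute the overall average in a scalar subquery and compare each group's MIN against it in HAVING

Corrected query:
SELECT major FROM students GROUP BY major HAVING MIN(gpa) > (SELECT AVG(gpa) FROM students)

Result:
major  
-------
History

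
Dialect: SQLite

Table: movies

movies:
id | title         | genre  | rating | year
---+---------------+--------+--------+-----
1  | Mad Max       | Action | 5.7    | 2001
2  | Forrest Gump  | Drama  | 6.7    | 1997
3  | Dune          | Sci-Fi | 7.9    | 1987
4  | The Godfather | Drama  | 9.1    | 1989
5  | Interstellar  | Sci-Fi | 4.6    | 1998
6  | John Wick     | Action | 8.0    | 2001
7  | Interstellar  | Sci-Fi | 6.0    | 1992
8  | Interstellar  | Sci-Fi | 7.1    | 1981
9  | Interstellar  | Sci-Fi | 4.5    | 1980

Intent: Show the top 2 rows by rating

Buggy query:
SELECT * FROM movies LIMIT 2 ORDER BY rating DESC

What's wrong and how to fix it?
Bug: ORDER BY cannot follow LIMIT; LIMIT is the final clause

Fix: Swap the clauses: ORDER BY first, then LIMIT

Corrected query:
SELECT * FROM movies ORDER BY rating DESC LIMIT 2

Result:
id | title         | genre  | rating | year
---+---------------+--------+--------+-----
4  | The Godfather | Drama  | 9.1    | 1989
6  | John Wick     | Action | 8      | 2001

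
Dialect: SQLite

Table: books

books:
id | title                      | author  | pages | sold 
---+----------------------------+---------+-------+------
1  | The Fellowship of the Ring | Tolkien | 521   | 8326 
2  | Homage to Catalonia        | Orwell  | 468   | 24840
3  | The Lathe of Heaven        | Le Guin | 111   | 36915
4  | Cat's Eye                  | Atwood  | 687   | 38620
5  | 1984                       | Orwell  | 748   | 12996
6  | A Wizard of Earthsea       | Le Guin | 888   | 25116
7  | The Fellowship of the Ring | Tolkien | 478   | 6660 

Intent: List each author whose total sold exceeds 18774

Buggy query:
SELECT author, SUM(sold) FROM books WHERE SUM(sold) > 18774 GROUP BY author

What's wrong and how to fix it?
Bug: SUM(sold) is an aggregate, but WHERE filters rows before aggregation

Fix: Use HAVING (which filters groups after aggregation) instead of WHERE

Corrected query:
SELECT author, SUM(sold) FROM books GROUP BY author HAVING SUM(sold) > 18774

Result:
author  | SUM(sold)
--------+----------
Atwood  | 38620    
Le Guin | 62031    
Orwell  | 37836    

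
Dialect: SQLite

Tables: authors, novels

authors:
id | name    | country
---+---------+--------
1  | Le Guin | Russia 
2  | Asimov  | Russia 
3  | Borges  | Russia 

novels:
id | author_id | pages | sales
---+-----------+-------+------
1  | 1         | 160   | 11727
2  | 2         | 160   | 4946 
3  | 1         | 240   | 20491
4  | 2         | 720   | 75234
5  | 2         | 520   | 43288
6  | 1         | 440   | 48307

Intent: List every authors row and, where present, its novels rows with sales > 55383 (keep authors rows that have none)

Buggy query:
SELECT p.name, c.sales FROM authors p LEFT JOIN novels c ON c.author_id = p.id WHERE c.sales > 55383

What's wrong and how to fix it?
Bug: Filtering c.sales in WHERE discards the NULL rows produced by LEFT JOIN, turning it into an inner join

Fix: Move the right-table condition into the ON clause so unmatched parents are kept

Corrected query:
SELECT p.name, c.sales FROM authors p LEFT JOIN novels c ON c.author_id = p.id AND c.sales > 55383

Result:
name    | sales
--------+------
Le Guin | NULL 
Asimov  | 75234
Borges  | NULL 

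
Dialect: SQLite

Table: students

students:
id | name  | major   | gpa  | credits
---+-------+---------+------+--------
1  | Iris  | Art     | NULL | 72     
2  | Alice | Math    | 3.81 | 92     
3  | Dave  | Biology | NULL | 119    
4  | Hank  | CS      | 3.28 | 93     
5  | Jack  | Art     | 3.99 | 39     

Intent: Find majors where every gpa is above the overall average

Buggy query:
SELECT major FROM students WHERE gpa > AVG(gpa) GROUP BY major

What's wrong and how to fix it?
Bug: AVG() is an aggregate; it can't sit directly in WHERE

Fix: Use a subquery for AVG and a HAVING MIN(...) filter so the condition holds for every row in the group

Corrected query:
SELECT major FROM students GROUP BY major HAVING MIN(gpa) > (SELECT AVG(gpa) FROM students)

Result:
major
-----
Art  
Math 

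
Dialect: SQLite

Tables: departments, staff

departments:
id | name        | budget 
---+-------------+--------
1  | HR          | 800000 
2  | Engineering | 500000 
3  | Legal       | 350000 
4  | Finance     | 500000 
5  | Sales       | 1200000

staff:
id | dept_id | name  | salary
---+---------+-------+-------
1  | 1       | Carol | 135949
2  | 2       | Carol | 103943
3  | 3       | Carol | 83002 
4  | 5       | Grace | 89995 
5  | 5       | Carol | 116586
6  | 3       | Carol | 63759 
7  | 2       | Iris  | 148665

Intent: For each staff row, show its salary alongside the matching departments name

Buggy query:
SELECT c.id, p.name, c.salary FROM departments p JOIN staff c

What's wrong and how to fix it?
Bug: JOIN with no ON clause produces a cartesian product; every staff row pairs with every departments row

Fix: Add ON c.dept_id = p.id to the JOIN

Corrected query:
SELECT c.id, p.name, c.salary FROM departments p JOIN staff c ON c.dept_id = p.id

Result:
id | name        | salary
---+-------------+-------
1  | HR          | 135949
2  | Engineering | 103943
3  | Legal       | 83002 
4  | Sales       | 89995 
5  | Sales       | 116586
6  | Legal       | 63759 
7  | Engineering | 148665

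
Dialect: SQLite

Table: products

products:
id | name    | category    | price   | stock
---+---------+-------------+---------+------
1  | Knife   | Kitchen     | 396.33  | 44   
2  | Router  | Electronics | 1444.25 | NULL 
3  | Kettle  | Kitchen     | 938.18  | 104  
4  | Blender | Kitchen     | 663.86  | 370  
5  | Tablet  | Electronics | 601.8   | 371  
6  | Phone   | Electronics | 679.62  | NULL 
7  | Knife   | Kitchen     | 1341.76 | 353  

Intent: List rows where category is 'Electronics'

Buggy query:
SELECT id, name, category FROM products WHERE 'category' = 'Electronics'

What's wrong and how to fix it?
Bug: Single quotes denote string literals in SQL; the column name is being compared as a constant string

Fix: Remove the quotes around the column name (or use double quotes for an identifier)

Corrected query:
SELECT id, name, category FROM products WHERE category = 'Electronics'

Result:
id | name   | category   
---+--------+------------
2  | Router | Electronics
5  | Tablet | Electronics
6  | Phone  | Electronics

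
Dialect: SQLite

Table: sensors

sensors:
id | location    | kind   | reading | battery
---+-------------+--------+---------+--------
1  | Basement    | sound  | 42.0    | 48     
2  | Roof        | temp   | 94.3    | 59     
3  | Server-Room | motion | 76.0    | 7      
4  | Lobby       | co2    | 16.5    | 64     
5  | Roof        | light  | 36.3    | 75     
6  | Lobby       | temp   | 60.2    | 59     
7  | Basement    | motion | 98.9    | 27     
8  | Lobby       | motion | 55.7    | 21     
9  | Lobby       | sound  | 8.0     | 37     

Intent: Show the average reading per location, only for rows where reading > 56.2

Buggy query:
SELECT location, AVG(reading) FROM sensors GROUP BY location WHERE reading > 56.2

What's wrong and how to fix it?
Bug: WHERE cannot follow GROUP BY

Fix: Move the WHERE clause before GROUP BY

Corrected query:
SELECT location, AVG(reading) FROM sensors WHERE reading > 56.2 GROUP BY location

Result:
location    | AVG(reading)
------------+-------------
Basement    | 98.9        
Lobby       | 60.2        
Roof        | 94.3        
Server-Room | 76          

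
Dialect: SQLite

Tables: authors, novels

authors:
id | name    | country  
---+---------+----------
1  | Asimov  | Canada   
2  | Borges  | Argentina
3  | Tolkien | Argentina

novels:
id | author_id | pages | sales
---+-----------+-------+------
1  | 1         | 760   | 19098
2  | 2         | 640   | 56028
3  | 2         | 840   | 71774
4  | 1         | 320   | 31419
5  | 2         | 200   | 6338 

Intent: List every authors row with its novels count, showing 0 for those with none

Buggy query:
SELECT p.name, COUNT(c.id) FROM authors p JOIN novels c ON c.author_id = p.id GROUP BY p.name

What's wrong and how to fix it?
Bug: An inner join excludes parents with zero children

Fix: Switch to LEFT JOIN to retain unmatched parent rows

Corrected query:
SELECT p.name, COUNT(c.id) FROM authors p LEFT JOIN novels c ON c.author_id = p.id GROUP BY p.name

Result:
name    | COUNT(c.id)
--------+------------
Asimov  | 2          
Borges  | 3          
Tolkien | 0          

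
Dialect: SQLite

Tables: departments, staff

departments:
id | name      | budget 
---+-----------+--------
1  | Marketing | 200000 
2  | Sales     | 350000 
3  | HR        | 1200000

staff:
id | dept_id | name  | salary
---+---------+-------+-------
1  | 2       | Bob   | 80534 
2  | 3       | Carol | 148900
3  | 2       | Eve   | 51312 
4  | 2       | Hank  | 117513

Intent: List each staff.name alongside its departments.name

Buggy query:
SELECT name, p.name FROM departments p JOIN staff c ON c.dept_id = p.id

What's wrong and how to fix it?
Bug: Both tables have a 'name' column; the unqualified reference is ambiguous

Fix: Prefix ambiguous columns with the table alias

Corrected query:
SELECT c.name, p.name FROM departments p JOIN staff c ON c.dept_id = p.id

Result:
name  | name 
------+------
Bob   | Sales
Carol | HR   
Eve   | Sales
Hank  | Sales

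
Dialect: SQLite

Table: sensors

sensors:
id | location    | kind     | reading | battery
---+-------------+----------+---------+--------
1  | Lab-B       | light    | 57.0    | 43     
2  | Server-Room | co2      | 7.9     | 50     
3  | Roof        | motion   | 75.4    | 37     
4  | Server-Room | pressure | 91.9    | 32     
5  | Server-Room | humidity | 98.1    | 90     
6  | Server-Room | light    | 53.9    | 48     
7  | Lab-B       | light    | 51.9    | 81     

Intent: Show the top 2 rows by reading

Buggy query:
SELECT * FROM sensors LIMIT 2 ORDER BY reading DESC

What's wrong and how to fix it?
Bug: ORDER BY cannot follow LIMIT; LIMIT is the final clause

Fix: Swap the clauses: ORDER BY first, then LIMIT

Corrected query:
SELECT * FROM sensors ORDER BY reading DESC LIMIT 2

Result:
id | location    | kind     | reading | battery
---+-------------+----------+---------+--------
5  | Server-Room | humidity | 98.1    | 90     
4  | Server-Room | pressure | 91.9    | 32     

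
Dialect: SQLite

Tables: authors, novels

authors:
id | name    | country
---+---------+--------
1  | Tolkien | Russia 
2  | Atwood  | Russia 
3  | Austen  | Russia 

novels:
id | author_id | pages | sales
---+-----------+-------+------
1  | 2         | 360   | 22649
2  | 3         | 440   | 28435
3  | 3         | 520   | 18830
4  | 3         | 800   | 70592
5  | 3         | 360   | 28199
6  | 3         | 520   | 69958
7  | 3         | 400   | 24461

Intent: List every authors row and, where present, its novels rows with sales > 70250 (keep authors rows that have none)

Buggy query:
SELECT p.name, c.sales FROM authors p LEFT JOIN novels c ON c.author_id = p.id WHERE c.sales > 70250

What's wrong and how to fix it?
Bug: Filtering c.sales in WHERE discards the NULL rows produced by LEFT JOIN, turning it into an inner join

Fix: Move the right-table condition into the ON clause so unmatched parents are kept

Corrected query:
SELECT p.name, c.sales FROM authors p LEFT JOIN novels c ON c.author_id = p.id AND c.sales > 70250

Result:
name    | sales
--------+------
Tolkien | NULL 
Atwood  | NULL 
Austen  | 70592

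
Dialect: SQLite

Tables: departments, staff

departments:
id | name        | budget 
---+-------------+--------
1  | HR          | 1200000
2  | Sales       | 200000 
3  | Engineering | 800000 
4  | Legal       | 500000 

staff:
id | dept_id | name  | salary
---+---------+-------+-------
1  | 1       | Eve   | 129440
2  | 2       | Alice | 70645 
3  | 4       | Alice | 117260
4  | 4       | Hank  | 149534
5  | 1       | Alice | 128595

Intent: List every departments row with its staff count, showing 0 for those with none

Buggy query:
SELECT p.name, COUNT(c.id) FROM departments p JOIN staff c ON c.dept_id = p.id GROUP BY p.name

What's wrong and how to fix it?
Bug: INNER JOIN drops departments rows that have no matching staff rows

Fix: Switch to LEFT JOIN to retain unmatched parent rows

Corrected query:
SELECT p.name, COUNT(c.id) FROM departments p LEFT JOIN staff c ON c.dept_id = p.id GROUP BY p.name

Result:
name        | COUNT(c.id)
------------+------------
Engineering | 0          
HR          | 2          
Legal       | 2          
Sales       | 1          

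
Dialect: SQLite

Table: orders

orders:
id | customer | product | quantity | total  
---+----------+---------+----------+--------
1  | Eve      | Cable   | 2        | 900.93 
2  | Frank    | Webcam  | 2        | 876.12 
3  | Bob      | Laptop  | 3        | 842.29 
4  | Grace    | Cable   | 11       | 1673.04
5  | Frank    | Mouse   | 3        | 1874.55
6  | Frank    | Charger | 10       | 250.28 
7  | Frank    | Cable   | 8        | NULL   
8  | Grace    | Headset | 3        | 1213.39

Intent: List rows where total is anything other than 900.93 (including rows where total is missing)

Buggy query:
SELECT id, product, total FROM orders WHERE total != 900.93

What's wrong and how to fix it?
Bug: 'total != 900.93' is unknown when total is NULL, so NULL rows are silently excluded

Fix: Add an explicit OR total IS NULL to include the missing-value rows

Corrected query:
SELECT id, product, total FROM orders WHERE total != 900.93 OR total IS NULL

Result:
id | product | total  
---+---------+--------
2  | Webcam  | 876.12 
3  | Laptop  | 842.29 
4  | Cable   | 1673.04
5  | Mouse   | 1874.55
6  | Charger | 250.28 
7  | Cable   | NULL   
8  | Headset | 1213.39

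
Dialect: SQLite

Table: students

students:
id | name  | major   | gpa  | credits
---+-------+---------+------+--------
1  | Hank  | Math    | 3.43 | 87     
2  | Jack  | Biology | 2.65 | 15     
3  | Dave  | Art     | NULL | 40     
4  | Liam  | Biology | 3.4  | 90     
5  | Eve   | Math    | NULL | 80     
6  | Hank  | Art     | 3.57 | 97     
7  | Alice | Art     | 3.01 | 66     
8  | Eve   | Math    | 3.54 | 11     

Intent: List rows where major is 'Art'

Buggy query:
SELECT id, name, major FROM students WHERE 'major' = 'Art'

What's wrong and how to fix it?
Bug: Single quotes denote string literals in SQL; the column name is being compared as a constant string

Fix: Remove the quotes around the column name (or use double quotes for an identifier)

Corrected query:
SELECT id, name, major FROM students WHERE major = 'Art'

Result:
id | name  | major
---+-------+------
3  | Dave  | Art  
6  | Hank  | Art  
7  | Alice | Art  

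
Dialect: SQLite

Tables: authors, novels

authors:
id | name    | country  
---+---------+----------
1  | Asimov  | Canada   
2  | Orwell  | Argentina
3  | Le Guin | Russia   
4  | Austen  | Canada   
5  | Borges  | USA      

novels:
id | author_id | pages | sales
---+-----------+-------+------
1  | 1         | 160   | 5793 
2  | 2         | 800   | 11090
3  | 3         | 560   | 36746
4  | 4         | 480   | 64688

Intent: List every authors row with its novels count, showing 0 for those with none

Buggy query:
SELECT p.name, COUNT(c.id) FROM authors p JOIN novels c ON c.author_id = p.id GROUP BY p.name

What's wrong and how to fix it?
Bug: An inner join excludes parents with zero children

Fix: Switch to LEFT JOIN to retain unmatched parent rows

Corrected query:
SELECT p.name, COUNT(c.id) FROM authors p LEFT JOIN novels c ON c.author_id = p.id GROUP BY p.name

Result:
name    | COUNT(c.id)
--------+------------
Asimov  | 1          
Austen  | 1          
Borges  | 0          
Le Guin | 1          
Orwell  | 1          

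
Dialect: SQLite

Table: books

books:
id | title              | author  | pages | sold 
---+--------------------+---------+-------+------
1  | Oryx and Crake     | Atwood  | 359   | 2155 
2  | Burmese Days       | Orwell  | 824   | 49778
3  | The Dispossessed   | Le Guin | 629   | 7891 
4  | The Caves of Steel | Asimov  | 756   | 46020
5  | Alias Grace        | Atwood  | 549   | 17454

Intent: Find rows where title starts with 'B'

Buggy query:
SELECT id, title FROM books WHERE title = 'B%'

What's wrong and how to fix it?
Bug: Wildcards only work with LIKE; '=' treats '%' as a literal character

Fix: Use LIKE for wildcard pattern matching

Corrected query:
SELECT id, title FROM books WHERE title LIKE 'B%'

Result:
id | title       
---+-------------
2  | Burmese Days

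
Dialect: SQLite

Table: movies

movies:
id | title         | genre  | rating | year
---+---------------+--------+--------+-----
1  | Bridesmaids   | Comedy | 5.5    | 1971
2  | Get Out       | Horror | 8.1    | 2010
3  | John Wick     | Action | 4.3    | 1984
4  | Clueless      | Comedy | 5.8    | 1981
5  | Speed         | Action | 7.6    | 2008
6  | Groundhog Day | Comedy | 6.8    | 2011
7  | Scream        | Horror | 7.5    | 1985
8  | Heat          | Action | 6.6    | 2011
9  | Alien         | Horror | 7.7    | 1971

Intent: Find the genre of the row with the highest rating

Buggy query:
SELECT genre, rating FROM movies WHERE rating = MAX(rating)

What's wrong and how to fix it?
Bug: MAX(rating) is an aggregate and cannot be used directly in WHERE

Fix: Use a subquery: WHERE rating = (SELECT MAX(rating) FROM movies)

Corrected query:
SELECT genre, rating FROM movies WHERE rating = (SELECT MAX(rating) FROM movies)

Result:
genre  | rating
-------+-------
Horror | 8.1   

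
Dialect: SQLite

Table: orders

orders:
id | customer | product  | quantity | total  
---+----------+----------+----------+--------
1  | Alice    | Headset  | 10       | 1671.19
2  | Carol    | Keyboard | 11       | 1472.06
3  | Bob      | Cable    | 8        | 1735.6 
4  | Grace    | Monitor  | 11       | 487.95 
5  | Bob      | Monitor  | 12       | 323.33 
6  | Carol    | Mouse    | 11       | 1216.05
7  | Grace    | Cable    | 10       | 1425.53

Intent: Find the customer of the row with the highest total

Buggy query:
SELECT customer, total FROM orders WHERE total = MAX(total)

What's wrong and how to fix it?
Bug: WHERE is evaluated per row; an aggregate over the whole table isn't defined there

Fix: Wrap MAX in a scalar subquery so WHERE compares against a single value

Corrected query:
SELECT customer, total FROM orders WHERE total = (SELECT MAX(total) FROM orders)

Result:
customer | total 
---------+-------
Bob      | 1735.6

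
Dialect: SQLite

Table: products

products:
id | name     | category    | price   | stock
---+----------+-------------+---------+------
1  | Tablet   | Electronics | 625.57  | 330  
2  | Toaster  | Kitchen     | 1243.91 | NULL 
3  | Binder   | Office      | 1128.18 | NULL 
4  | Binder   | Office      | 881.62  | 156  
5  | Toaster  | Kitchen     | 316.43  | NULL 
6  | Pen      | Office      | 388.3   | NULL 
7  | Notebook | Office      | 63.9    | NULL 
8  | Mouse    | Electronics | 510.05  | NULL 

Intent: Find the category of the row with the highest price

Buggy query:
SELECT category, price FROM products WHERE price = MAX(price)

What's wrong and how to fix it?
Bug: WHERE is evaluated per row; an aggregate over the whole table isn't defined there

Fix: Use a subquery: WHERE price = (SELECT MAX(price) FROM products)

Corrected query:
SELECT category, price FROM products WHERE price = (SELECT MAX(price) FROM products)

Result:
category | price  
---------+--------
Kitchen  | 1243.91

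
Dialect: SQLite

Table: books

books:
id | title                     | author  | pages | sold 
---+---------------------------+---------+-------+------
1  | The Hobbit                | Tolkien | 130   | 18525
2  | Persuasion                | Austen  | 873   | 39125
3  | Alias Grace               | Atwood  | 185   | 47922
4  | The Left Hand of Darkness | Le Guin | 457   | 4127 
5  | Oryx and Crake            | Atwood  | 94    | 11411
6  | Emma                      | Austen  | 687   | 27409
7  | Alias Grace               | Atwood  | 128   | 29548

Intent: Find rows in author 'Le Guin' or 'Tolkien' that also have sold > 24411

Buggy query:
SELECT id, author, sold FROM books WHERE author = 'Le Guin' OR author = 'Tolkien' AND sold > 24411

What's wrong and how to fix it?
Bug: Without parentheses, AND is evaluated before OR, so the sold filter only applies to the 'Tolkien' branch

Fix: Group the OR with parentheses (or use IN), then AND the threshold

Corrected query:
SELECT id, author, sold FROM books WHERE (author = 'Le Guin' OR author = 'Tolkien') AND sold > 24411

Result:
(no rows)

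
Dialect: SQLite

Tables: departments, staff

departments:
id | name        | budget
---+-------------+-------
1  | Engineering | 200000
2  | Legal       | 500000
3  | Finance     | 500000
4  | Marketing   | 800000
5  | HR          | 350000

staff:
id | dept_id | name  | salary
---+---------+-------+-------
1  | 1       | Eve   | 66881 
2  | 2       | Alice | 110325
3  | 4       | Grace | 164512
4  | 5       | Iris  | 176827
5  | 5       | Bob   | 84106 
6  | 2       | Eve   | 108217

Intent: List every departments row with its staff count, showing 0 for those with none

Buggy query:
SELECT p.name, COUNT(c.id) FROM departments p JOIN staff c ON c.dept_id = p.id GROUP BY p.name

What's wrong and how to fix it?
Bug: INNER JOIN drops departments rows that have no matching staff rows

Fix: Switch to LEFT JOIN to retain unmatched parent rows

Corrected query:
SELECT p.name, COUNT(c.id) FROM departments p LEFT JOIN staff c ON c.dept_id = p.id GROUP BY p.name

Result:
name        | COUNT(c.id)
------------+------------
Engineering | 1          
Finance     | 0          
HR          | 2          
Legal       | 2          
Marketing   | 1          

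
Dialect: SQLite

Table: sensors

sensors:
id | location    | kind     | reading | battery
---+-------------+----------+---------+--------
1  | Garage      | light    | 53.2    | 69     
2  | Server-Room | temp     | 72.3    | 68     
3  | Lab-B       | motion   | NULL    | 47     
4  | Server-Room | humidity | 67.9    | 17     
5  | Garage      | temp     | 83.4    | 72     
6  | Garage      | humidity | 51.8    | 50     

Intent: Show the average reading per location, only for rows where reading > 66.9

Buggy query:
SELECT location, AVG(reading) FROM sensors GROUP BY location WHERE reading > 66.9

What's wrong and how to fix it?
Bug: WHERE cannot follow GROUP BY

Fix: Move the WHERE clause before GROUP BY

Corrected query:
SELECT location, AVG(reading) FROM sensors WHERE reading > 66.9 GROUP BY location

Result:
location    | AVG(reading)
------------+-------------
Garage      | 83.4        
Server-Room | 70.1        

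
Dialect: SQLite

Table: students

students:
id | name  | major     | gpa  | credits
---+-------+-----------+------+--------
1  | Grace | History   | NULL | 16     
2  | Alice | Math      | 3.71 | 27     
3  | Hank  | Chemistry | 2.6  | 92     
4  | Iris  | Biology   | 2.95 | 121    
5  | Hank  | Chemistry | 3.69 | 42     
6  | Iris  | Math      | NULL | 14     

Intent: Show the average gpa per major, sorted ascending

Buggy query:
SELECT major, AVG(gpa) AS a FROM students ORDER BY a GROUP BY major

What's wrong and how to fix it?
Bug: GROUP BY must precede ORDER BY

Fix: Move ORDER BY to the end, after GROUP BY

Corrected query:
SELECT major, AVG(gpa) AS a FROM students GROUP BY major ORDER BY a

Result:
major     | a    
----------+------
History   | NULL 
Biology   | 2.95 
Chemistry | 3.145
Math      | 3.71 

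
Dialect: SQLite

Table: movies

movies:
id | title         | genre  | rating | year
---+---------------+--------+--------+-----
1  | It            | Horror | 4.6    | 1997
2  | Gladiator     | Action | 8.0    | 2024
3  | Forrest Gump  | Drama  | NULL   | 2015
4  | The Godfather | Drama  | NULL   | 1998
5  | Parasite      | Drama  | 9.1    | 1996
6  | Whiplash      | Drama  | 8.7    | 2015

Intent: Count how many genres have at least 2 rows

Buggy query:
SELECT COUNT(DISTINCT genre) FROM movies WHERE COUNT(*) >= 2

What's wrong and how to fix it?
Bug: COUNT(*) cannot appear in WHERE; the per-group count doesn't exist yet

Fix: Group first with HAVING COUNT(*) >= 2, then COUNT the resulting groups

Corrected query:
SELECT COUNT(*) FROM (SELECT genre FROM movies GROUP BY genre HAVING COUNT(*) >= 2)

Result:
COUNT(*)
--------
1       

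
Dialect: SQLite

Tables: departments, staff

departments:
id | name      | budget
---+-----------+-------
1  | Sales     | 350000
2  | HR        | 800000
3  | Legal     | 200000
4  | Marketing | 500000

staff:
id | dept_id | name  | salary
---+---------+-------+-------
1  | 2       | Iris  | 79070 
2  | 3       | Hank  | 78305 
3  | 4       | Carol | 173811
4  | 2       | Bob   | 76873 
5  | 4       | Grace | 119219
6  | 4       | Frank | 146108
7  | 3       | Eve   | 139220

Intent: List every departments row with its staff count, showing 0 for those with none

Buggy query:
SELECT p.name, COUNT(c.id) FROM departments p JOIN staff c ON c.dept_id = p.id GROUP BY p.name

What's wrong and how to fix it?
Bug: INNER JOIN drops departments rows that have no matching staff rows

Fix: Switch to LEFT JOIN to retain unmatched parent rows

Corrected query:
SELECT p.name, COUNT(c.id) FROM departments p LEFT JOIN staff c ON c.dept_id = p.id GROUP BY p.name

Result:
name      | COUNT(c.id)
----------+------------
HR        | 2          
Legal     | 2          
Marketing | 3          
Sales     | 0          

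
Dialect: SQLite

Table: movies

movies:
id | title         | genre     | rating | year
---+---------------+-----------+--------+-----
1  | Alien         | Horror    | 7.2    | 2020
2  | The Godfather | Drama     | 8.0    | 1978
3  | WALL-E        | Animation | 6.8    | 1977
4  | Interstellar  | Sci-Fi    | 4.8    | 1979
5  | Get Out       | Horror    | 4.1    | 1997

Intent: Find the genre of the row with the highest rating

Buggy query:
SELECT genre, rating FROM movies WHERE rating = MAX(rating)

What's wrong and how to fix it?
Bug: MAX(rating) is an aggregate and cannot be used directly in WHERE

Fix: Wrap MAX in a scalar subquery so WHERE compares against a single value

Corrected query:
SELECT genre, rating FROM movies WHERE rating = (SELECT MAX(rating) FROM movies)

Result:
genre | rating
------+-------
Drama | 8     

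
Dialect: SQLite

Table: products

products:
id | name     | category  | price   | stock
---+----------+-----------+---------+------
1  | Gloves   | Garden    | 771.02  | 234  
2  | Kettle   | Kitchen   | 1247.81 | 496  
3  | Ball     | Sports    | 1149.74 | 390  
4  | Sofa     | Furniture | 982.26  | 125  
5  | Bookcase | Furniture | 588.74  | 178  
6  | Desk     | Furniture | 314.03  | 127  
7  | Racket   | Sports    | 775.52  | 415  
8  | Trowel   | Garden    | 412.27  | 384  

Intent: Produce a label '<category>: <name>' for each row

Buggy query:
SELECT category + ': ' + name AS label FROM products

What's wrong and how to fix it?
Bug: SQLite uses || for string concatenation; + coerces text to numbers (yielding 0)

Fix: Use the || operator for string concatenation

Corrected query:
SELECT category || ': ' || name AS label FROM products

Result:
label              
-------------------
Garden: Gloves     
Kitchen: Kettle    
Sports: Ball       
Furniture: Sofa    
Furniture: Bookcase
Furniture: Desk    
Sports: Racket     
Garden: Trowel     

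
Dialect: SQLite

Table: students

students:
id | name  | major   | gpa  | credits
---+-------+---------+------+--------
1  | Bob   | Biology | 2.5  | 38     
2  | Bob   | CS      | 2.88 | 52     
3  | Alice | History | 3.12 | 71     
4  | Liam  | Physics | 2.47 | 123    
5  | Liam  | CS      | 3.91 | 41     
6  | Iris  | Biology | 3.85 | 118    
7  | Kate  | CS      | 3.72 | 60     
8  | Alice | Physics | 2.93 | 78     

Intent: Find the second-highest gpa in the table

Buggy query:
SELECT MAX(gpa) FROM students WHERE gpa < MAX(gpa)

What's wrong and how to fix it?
Bug: The inner MAX is an aggregate inside WHERE, which is not allowed

Fix: Compute the overall MAX in a subquery, then take MAX of rows below it

Corrected query:
SELECT MAX(gpa) FROM students WHERE gpa < (SELECT MAX(gpa) FROM students)

Result:
MAX(gpa)
--------
3.85    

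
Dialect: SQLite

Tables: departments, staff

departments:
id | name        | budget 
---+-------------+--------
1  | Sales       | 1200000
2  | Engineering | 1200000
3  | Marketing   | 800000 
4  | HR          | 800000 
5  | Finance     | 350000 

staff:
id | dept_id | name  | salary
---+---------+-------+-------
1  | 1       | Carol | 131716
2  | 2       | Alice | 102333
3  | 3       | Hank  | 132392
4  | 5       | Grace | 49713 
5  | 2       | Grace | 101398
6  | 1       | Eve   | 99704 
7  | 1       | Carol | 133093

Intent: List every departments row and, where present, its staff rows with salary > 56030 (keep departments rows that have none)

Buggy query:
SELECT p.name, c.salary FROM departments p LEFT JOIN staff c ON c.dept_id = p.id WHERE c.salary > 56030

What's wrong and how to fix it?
Bug: Filtering c.salary in WHERE discards the NULL rows produced by LEFT JOIN, turning it into an inner join

Fix: Move the right-table condition into the ON clause so unmatched parents are kept

Corrected query:
SELECT p.name, c.salary FROM departments p LEFT JOIN staff c ON c.dept_id = p.id AND c.salary > 56030

Result:
name        | salary
------------+-------
Sales       | 99704 
Sales       | 131716
Sales       | 133093
Engineering | 101398
Engineering | 102333
Marketing   | 132392
HR          | NULL  
Finance     | NULL  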